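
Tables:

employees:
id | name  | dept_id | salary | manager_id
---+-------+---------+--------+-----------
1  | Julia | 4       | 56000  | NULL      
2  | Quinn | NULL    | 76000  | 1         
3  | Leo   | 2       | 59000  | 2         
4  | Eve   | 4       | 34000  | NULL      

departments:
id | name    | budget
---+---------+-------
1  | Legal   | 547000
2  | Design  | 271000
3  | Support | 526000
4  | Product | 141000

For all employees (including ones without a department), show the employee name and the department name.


LEFT JOIN keeps every row from employees (the left table); where dept_id has no match in departments, the department columns become NULL. Walk through each employee:
  - employee 1 (Julia): dept_id=4 -> matches Product
  - employee 2 (Quinn): dept_id=NULL, no match -> kept with NULL
  - employee 3 (Leo): dept_id=2 -> matches Design
  - employee 4 (Eve): dept_id=4 -> matches Product
All 4 rows appear; 1 has NULL department.

SQL:
SELECT a.name, b.name AS department
FROM employees a
LEFT JOIN departments b ON a.dept_id = b.id

Result:
name  | department
------+-----------
Julia | Product   
Quinn | NULL      
Leo   | Design    
Eve   | Product   


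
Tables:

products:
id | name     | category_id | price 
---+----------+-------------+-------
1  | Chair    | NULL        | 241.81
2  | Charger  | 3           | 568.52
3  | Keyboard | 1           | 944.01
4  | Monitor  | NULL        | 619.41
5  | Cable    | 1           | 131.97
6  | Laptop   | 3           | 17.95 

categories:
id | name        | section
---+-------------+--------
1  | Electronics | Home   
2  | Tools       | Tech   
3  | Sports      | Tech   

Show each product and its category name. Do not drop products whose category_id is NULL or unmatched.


LEFT JOIN keeps every row from products (the left table); where category_id has no match in categories, the category columns become NULL. Walk through each product:
  - product 1 (Chair): category_id=NULL, no match -> kept with NULL
  - product 2 (Charger): category_id=3 -> matches Sports
  - product 3 (Keyboard): category_id=1 -> matches Electronics
  - product 4 (Monitor): category_id=NULL, no match -> kept with NULL
  - product 5 (Cable): category_id=1 -> matches Electronics
  - product 6 (Laptop): category_id=3 -> matches Sports
All 6 rows appear; 2 have NULL category.

SQL:
SELECT a.name, b.name AS category
FROM products a
LEFT JOIN categories b ON a.category_id = b.id

Result:
name     | category   
---------+------------
Chair    | NULL       
Charger  | Sports     
Keyboard | Electronics
Monitor  | NULL       
Cable    | Electronics
Laptop   | Sports     


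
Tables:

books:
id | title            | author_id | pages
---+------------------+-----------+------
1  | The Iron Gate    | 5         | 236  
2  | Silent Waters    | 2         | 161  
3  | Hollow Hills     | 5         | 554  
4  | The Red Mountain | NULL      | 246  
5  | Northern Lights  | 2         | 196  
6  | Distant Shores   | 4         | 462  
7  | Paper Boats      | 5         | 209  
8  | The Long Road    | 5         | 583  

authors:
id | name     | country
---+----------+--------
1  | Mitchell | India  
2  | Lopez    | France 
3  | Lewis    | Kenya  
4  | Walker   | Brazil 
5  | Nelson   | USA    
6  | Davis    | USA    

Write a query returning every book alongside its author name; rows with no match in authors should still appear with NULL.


LEFT JOIN keeps every row from books (the left table); where author_id has no match in authors, the author columns become NULL. Walk through each book:
  - book 1 (The Iron Gate): author_id=5 -> matches Nelson
  - book 2 (Silent Waters): author_id=2 -> matches Lopez
  - book 3 (Hollow Hills): author_id=5 -> matches Nelson
  - book 4 (The Red Mountain): author_id=NULL, no match -> kept with NULL
  - book 5 (Northern Lights): author_id=2 -> matches Lopez
  - book 6 (Distant Shores): author_id=4 -> matches Walker
  - book 7 (Paper Boats): author_id=5 -> matches Nelson
  - book 8 (The Long Road): author_id=5 -> matches Nelson
All 8 rows appear; 1 has NULL author.

SQL:
SELECT a.title, b.name AS author
FROM books a
LEFT JOIN authors b ON a.author_id = b.id

Result:
title            | author
-----------------+-------
The Iron Gate    | Nelson
Silent Waters    | Lopez 
Hollow Hills     | Nelson
The Red Mountain | NULL  
Northern Lights  | Lopez 
Distant Shores   | Walker
Paper Boats      | Nelson
The Long Road    | Nelson


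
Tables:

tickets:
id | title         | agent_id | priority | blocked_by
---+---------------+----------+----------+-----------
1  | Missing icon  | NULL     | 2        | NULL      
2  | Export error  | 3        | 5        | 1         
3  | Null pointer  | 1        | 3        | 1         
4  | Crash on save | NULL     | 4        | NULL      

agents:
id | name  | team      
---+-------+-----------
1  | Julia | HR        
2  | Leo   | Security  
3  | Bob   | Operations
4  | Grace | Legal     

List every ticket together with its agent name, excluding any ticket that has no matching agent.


INNER JOIN keeps only tickets rows whose agent_id matches an id in agents. Walk through each ticket:
  - ticket 1 (Missing icon): agent_id=NULL, no match -> dropped
  - ticket 2 (Export error): agent_id=3 -> matches Bob
  - ticket 3 (Null pointer): agent_id=1 -> matches Julia
  - ticket 4 (Crash on save): agent_id=NULL, no match -> dropped
So 2 of 4 rows are dropped.

SQL:
SELECT a.title, b.name AS agent
FROM tickets a
INNER JOIN agents b ON a.agent_id = b.id

Result:
title        | agent
-------------+------
Export error | Bob  
Null pointer | Julia


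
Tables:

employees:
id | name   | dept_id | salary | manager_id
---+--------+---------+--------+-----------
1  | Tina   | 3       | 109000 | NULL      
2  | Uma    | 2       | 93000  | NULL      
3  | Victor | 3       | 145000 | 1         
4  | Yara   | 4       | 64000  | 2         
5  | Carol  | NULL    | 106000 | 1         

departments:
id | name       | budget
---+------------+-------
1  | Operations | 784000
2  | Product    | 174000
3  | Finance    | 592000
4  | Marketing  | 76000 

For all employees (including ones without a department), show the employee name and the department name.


LEFT JOIN keeps every row from employees (the left table); where dept_id has no match in departments, the department columns become NULL. Walk through each employee:
  - employee 1 (Tina): dept_id=3 -> matches Finance
  - employee 2 (Uma): dept_id=2 -> matches Product
  - employee 3 (Victor): dept_id=3 -> matches Finance
  - employee 4 (Yara): dept_id=4 -> matches Marketing
  - employee 5 (Carol): dept_id=NULL, no match -> kept with NULL
All 5 rows appear; 1 has NULL department.

SQL:
SELECT a.name, b.name AS department
FROM employees a
LEFT JOIN departments b ON a.dept_id = b.id

Result:
name   | department
-------+-----------
Tina   | Finance   
Uma    | Product   
Victor | Finance   
Yara   | Marketing 
Carol  | NULL      


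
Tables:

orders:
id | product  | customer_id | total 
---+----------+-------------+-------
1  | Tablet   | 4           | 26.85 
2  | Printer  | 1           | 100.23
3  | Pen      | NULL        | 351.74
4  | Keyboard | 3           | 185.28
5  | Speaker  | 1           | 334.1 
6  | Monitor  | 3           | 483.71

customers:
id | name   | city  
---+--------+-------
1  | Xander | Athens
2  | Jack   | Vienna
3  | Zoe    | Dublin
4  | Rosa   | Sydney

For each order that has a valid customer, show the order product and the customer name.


INNER JOIN keeps only orders rows whose customer_id matches an id in customers. Walk through each order:
  - order 1 (Tablet): customer_id=4 -> matches Rosa
  - order 2 (Printer): customer_id=1 -> matches Xander
  - order 3 (Pen): customer_id=NULL, no match -> dropped
  - order 4 (Keyboard): customer_id=3 -> matches Zoe
  - order 5 (Speaker): customer_id=1 -> matches Xander
  - order 6 (Monitor): customer_id=3 -> matches Zoe
So 1 of 6 rows is dropped.

SQL:
SELECT a.product, b.name AS customer
FROM orders a
INNER JOIN customers b ON a.customer_id = b.id

Result:
product  | customer
---------+---------
Tablet   | Rosa    
Printer  | Xander  
Keyboard | Zoe     
Speaker  | Xander  
Monitor  | Zoe     


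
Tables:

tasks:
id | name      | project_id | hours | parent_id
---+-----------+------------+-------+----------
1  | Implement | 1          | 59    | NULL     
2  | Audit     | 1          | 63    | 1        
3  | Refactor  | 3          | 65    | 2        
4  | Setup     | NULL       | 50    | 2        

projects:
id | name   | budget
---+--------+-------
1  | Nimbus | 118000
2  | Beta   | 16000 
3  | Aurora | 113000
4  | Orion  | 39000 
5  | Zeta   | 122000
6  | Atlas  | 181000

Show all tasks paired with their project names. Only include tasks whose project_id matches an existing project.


INNER JOIN keeps only tasks rows whose project_id matches an id in projects. Walk through each task:
  - task 1 (Implement): project_id=1 -> matches Nimbus
  - task 2 (Audit): project_id=1 -> matches Nimbus
  - task 3 (Refactor): project_id=3 -> matches Aurora
  - task 4 (Setup): project_id=NULL, no match -> dropped
So 1 of 4 rows is dropped.

SQL:
SELECT a.name, b.name AS project
FROM tasks a
INNER JOIN projects b ON a.project_id = b.id

Result:
name      | project
----------+--------
Implement | Nimbus 
Audit     | Nimbus 
Refactor  | Aurora 


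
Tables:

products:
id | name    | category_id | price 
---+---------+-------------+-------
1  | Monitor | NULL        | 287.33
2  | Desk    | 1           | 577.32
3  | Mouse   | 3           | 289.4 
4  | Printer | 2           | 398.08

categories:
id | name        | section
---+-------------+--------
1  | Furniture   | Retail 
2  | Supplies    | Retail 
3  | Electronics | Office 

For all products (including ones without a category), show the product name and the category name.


LEFT JOIN keeps every row from products (the left table); where category_id has no match in categories, the category columns become NULL. Walk through each product:
  - product 1 (Monitor): category_id=NULL, no match -> kept with NULL
  - product 2 (Desk): category_id=1 -> matches Furniture
  - product 3 (Mouse): category_id=3 -> matches Electronics
  - product 4 (Printer): category_id=2 -> matches Supplies
All 4 rows appear; 1 has NULL category.

SQL:
SELECT a.name, b.name AS category
FROM products a
LEFT JOIN categories b ON a.category_id = b.id

Result:
name    | category   
--------+------------
Monitor | NULL       
Desk    | Furniture  
Mouse   | Electronics
Printer | Supplies   


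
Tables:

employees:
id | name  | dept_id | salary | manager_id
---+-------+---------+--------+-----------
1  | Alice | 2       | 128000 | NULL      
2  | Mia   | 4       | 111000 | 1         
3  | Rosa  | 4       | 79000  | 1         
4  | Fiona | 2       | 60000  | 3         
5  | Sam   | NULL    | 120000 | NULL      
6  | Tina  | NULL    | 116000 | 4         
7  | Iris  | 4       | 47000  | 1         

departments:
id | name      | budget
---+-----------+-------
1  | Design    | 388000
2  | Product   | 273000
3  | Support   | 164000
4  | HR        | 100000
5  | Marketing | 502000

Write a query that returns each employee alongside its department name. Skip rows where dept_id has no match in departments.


INNER JOIN keeps only employees rows whose dept_id matches an id in departments. Walk through each employee:
  - employee 1 (Alice): dept_id=2 -> matches Product
  - employee 2 (Mia): dept_id=4 -> matches HR
  - employee 3 (Rosa): dept_id=4 -> matches HR
  - employee 4 (Fiona): dept_id=2 -> matches Product
  - employee 5 (Sam): dept_id=NULL, no match -> dropped
  - employee 6 (Tina): dept_id=NULL, no match -> dropped
  - employee 7 (Iris): dept_id=4 -> matches HR
So 2 of 7 rows are dropped.

SQL:
SELECT a.name, b.name AS department
FROM employees a
INNER JOIN departments b ON a.dept_id = b.id

Result:
name  | department
------+-----------
Alice | Product   
Mia   | HR        
Rosa  | HR        
Fiona | Product   
Iris  | HR        


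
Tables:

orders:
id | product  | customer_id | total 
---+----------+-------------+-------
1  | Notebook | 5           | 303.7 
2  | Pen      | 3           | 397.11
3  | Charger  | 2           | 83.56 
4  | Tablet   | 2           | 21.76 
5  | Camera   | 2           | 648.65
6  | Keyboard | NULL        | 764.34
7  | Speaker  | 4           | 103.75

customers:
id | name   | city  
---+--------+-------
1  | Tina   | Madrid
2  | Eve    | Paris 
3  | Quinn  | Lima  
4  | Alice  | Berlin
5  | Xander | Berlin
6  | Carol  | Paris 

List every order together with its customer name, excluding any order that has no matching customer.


INNER JOIN keeps only orders rows whose customer_id matches an id in customers. Walk through each order:
  - order 1 (Notebook): customer_id=5 -> matches Xander
  - order 2 (Pen): customer_id=3 -> matches Quinn
  - order 3 (Charger): customer_id=2 -> matches Eve
  - order 4 (Tablet): customer_id=2 -> matches Eve
  - order 5 (Camera): customer_id=2 -> matches Eve
  - order 6 (Keyboard): customer_id=NULL, no match -> dropped
  - order 7 (Speaker): customer_id=4 -> matches Alice
So 1 of 7 rows is dropped.

SQL:
SELECT a.product, b.name AS customer
FROM orders a
INNER JOIN customers b ON a.customer_id = b.id

Result:
product  | customer
---------+---------
Notebook | Xander  
Pen      | Quinn   
Charger  | Eve     
Tablet   | Eve     
Camera   | Eve     
Speaker  | Alice   


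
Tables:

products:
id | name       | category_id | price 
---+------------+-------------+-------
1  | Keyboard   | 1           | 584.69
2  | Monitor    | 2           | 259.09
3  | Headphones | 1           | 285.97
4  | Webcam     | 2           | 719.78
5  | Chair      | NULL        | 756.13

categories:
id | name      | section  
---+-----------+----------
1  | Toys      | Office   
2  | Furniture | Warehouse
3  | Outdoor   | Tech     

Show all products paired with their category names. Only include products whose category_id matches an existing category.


INNER JOIN keeps only products rows whose category_id matches an id in categories. Walk through each product:
  - product 1 (Keyboard): category_id=1 -> matches Toys
  - product 2 (Monitor): category_id=2 -> matches Furniture
  - product 3 (Headphones): category_id=1 -> matches Toys
  - product 4 (Webcam): category_id=2 -> matches Furniture
  - product 5 (Chair): category_id=NULL, no match -> dropped
So 1 of 5 rows is dropped.

SQL:
SELECT a.name, b.name AS category
FROM products a
INNER JOIN categories b ON a.category_id = b.id

Result:
name       | category 
-----------+----------
Keyboard   | Toys     
Monitor    | Furniture
Headphones | Toys     
Webcam     | Furniture


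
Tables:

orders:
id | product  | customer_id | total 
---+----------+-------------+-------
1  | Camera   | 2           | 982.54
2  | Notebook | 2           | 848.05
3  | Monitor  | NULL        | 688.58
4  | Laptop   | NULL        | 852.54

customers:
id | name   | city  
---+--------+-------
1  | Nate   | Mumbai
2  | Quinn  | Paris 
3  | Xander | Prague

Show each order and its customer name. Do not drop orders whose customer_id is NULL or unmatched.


LEFT JOIN keeps every row from orders (the left table); where customer_id has no match in customers, the customer columns become NULL. Walk through each order:
  - order 1 (Camera): customer_id=2 -> matches Quinn
  - order 2 (Notebook): customer_id=2 -> matches Quinn
  - order 3 (Monitor): customer_id=NULL, no match -> kept with NULL
  - order 4 (Laptop): customer_id=NULL, no match -> kept with NULL
All 4 rows appear; 2 have NULL customer.

SQL:
SELECT a.product, b.name AS customer
FROM orders a
LEFT JOIN customers b ON a.customer_id = b.id

Result:
product  | customer
---------+---------
Camera   | Quinn   
Notebook | Quinn   
Monitor  | NULL    
Laptop   | NULL    


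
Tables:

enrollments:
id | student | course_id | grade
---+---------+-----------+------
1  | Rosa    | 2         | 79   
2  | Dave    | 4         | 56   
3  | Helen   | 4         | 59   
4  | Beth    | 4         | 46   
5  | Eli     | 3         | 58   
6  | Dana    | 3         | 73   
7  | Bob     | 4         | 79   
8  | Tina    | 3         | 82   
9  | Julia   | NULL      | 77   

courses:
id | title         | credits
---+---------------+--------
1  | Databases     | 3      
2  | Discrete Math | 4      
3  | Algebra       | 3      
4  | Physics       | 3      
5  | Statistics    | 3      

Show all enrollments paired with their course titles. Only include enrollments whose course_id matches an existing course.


INNER JOIN keeps only enrollments rows whose course_id matches an id in courses. Walk through each enrollment:
  - enrollment 1 (Rosa): course_id=2 -> matches Discrete Math
  - enrollment 2 (Dave): course_id=4 -> matches Physics
  - enrollment 3 (Helen): course_id=4 -> matches Physics
  - enrollment 4 (Beth): course_id=4 -> matches Physics
  - enrollment 5 (Eli): course_id=3 -> matches Algebra
  - enrollment 6 (Dana): course_id=3 -> matches Algebra
  - enrollment 7 (Bob): course_id=4 -> matches Physics
  - enrollment 8 (Tina): course_id=3 -> matches Algebra
  - enrollment 9 (Julia): course_id=NULL, no match -> dropped
So 1 of 9 rows is dropped.

SQL:
SELECT a.student, b.title AS course
FROM enrollments a
INNER JOIN courses b ON a.course_id = b.id

Result:
student | course       
--------+--------------
Rosa    | Discrete Math
Dave    | Physics      
Helen   | Physics      
Beth    | Physics      
Eli     | Algebra      
Dana    | Algebra      
Bob     | Physics      
Tina    | Algebra      


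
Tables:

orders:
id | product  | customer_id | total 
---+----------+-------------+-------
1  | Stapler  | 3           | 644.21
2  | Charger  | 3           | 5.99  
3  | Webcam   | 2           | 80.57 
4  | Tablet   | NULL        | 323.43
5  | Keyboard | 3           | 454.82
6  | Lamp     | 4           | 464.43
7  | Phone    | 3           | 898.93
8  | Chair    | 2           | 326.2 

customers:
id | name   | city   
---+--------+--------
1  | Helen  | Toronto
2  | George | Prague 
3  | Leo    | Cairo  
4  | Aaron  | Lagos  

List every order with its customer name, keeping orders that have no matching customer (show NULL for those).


LEFT JOIN keeps every row from orders (the left table); where customer_id has no match in customers, the customer columns become NULL. Walk through each order:
  - order 1 (Stapler): customer_id=3 -> matches Leo
  - order 2 (Charger): customer_id=3 -> matches Leo
  - order 3 (Webcam): customer_id=2 -> matches George
  - order 4 (Tablet): customer_id=NULL, no match -> kept with NULL
  - order 5 (Keyboard): customer_id=3 -> matches Leo
  - order 6 (Lamp): customer_id=4 -> matches Aaron
  - order 7 (Phone): customer_id=3 -> matches Leo
  - order 8 (Chair): customer_id=2 -> matches George
All 8 rows appear; 1 has NULL customer.

SQL:
SELECT a.product, b.name AS customer
FROM orders a
LEFT JOIN customers b ON a.customer_id = b.id

Result:
product  | customer
---------+---------
Stapler  | Leo     
Charger  | Leo     
Webcam   | George  
Tablet   | NULL    
Keyboard | Leo     
Lamp     | Aaron   
Phone    | Leo     
Chair    | George  


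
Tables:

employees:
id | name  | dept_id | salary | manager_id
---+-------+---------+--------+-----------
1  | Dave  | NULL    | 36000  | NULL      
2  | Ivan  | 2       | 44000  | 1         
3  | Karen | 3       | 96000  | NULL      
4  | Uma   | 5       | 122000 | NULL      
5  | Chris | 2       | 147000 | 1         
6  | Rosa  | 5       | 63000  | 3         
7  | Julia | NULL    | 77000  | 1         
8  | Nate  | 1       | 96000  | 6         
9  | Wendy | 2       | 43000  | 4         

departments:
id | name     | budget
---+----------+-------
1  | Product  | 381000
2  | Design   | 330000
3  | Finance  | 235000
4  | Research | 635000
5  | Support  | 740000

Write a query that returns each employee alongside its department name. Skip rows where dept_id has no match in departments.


INNER JOIN keeps only employees rows whose dept_id matches an id in departments. Walk through each employee:
  - employee 1 (Dave): dept_id=NULL, no match -> dropped
  - employee 2 (Ivan): dept_id=2 -> matches Design
  - employee 3 (Karen): dept_id=3 -> matches Finance
  - employee 4 (Uma): dept_id=5 -> matches Support
  - employee 5 (Chris): dept_id=2 -> matches Design
  - employee 6 (Rosa): dept_id=5 -> matches Support
  - employee 7 (Julia): dept_id=NULL, no match -> dropped
  - employee 8 (Nate): dept_id=1 -> matches Product
  - employee 9 (Wendy): dept_id=2 -> matches Design
So 2 of 9 rows are dropped.

SQL:
SELECT a.name, b.name AS department
FROM employees a
INNER JOIN departments b ON a.dept_id = b.id

Result:
name  | department
------+-----------
Ivan  | Design    
Karen | Finance   
Uma   | Support   
Chris | Design    
Rosa  | Support   
Nate  | Product   
Wendy | Design    


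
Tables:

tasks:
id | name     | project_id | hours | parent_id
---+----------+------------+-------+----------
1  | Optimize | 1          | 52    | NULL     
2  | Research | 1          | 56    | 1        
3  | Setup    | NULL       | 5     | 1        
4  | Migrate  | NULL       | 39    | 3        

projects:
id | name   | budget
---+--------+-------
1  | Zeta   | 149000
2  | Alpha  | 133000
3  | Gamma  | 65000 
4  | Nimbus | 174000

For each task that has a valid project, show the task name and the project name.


INNER JOIN keeps only tasks rows whose project_id matches an id in projects. Walk through each task:
  - task 1 (Optimize): project_id=1 -> matches Zeta
  - task 2 (Research): project_id=1 -> matches Zeta
  - task 3 (Setup): project_id=NULL, no match -> dropped
  - task 4 (Migrate): project_id=NULL, no match -> dropped
So 2 of 4 rows are dropped.

SQL:
SELECT a.name, b.name AS project
FROM tasks a
INNER JOIN projects b ON a.project_id = b.id

Result:
name     | project
---------+--------
Optimize | Zeta   
Research | Zeta   


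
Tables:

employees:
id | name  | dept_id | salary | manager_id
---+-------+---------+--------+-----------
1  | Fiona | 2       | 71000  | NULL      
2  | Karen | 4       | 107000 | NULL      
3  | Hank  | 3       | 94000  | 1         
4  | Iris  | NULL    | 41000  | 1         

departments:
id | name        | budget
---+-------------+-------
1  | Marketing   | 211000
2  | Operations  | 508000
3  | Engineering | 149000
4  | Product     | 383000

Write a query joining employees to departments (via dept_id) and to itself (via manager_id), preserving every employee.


Two LEFT JOINs from the same base table employees: one to departments via dept_id, one to employees itself via manager_id. Both are LEFT so every employee is preserved.
Match against departments:
  - employee 1 (Fiona): dept_id=2 -> matches Operations
  - employee 2 (Karen): dept_id=4 -> matches Product
  - employee 3 (Hank): dept_id=3 -> matches Engineering
  - employee 4 (Iris): dept_id=NULL, no match -> kept with NULL
Match against employees (self):
  - employee 1 (Fiona): manager_id=NULL -> NULL
  - employee 2 (Karen): manager_id=NULL -> NULL
  - employee 3 (Hank): manager_id=1 -> Fiona
  - employee 4 (Iris): manager_id=1 -> Fiona

SQL:
SELECT a.name, b.name AS department, c.name AS manager
FROM employees a
LEFT JOIN departments b ON a.dept_id = b.id
LEFT JOIN employees c ON a.manager_id = c.id

Result:
name  | department  | manager
------+-------------+--------
Fiona | Operations  | NULL   
Karen | Product     | NULL   
Hank  | Engineering | Fiona  
Iris  | NULL        | Fiona  


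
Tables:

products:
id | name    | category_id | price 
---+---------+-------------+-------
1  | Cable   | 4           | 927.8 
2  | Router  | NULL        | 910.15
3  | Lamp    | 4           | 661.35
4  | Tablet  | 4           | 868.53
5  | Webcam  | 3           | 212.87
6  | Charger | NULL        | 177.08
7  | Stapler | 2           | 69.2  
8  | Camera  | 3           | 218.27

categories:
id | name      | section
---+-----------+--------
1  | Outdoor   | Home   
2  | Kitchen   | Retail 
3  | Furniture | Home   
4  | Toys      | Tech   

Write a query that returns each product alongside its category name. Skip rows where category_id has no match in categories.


INNER JOIN keeps only products rows whose category_id matches an id in categories. Walk through each product:
  - product 1 (Cable): category_id=4 -> matches Toys
  - product 2 (Router): category_id=NULL, no match -> dropped
  - product 3 (Lamp): category_id=4 -> matches Toys
  - product 4 (Tablet): category_id=4 -> matches Toys
  - product 5 (Webcam): category_id=3 -> matches Furniture
  - product 6 (Charger): category_id=NULL, no match -> dropped
  - product 7 (Stapler): category_id=2 -> matches Kitchen
  - product 8 (Camera): category_id=3 -> matches Furniture
So 2 of 8 rows are dropped.

SQL:
SELECT a.name, b.name AS category
FROM products a
INNER JOIN categories b ON a.category_id = b.id

Result:
name    | category 
--------+----------
Cable   | Toys     
Lamp    | Toys     
Tablet  | Toys     
Webcam  | Furniture
Stapler | Kitchen  
Camera  | Furniture


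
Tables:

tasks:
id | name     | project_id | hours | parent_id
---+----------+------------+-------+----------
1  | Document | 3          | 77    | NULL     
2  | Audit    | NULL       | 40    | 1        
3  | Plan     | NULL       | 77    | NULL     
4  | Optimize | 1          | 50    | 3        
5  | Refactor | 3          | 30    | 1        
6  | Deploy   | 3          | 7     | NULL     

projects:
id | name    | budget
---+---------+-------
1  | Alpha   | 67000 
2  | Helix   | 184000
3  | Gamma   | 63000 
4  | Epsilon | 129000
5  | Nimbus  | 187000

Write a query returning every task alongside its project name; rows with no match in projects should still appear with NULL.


LEFT JOIN keeps every row from tasks (the left table); where project_id has no match in projects, the project columns become NULL. Walk through each task:
  - task 1 (Document): project_id=3 -> matches Gamma
  - task 2 (Audit): project_id=NULL, no match -> kept with NULL
  - task 3 (Plan): project_id=NULL, no match -> kept with NULL
  - task 4 (Optimize): project_id=1 -> matches Alpha
  - task 5 (Refactor): project_id=3 -> matches Gamma
  - task 6 (Deploy): project_id=3 -> matches Gamma
All 6 rows appear; 2 have NULL project.

SQL:
SELECT a.name, b.name AS project
FROM tasks a
LEFT JOIN projects b ON a.project_id = b.id

Result:
name     | project
---------+--------
Document | Gamma  
Audit    | NULL   
Plan     | NULL   
Optimize | Alpha  
Refactor | Gamma  
Deploy   | Gamma  


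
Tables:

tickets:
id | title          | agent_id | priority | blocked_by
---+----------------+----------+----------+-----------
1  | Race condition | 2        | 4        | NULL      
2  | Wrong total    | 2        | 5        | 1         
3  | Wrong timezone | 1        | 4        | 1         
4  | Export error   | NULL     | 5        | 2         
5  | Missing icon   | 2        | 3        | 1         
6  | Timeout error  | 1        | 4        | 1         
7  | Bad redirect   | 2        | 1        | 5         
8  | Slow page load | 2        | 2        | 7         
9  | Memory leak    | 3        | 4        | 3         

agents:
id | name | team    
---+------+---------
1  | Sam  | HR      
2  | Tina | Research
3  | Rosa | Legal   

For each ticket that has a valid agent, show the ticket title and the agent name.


INNER JOIN keeps only tickets rows whose agent_id matches an id in agents. Walk through each ticket:
  - ticket 1 (Race condition): agent_id=2 -> matches Tina
  - ticket 2 (Wrong total): agent_id=2 -> matches Tina
  - ticket 3 (Wrong timezone): agent_id=1 -> matches Sam
  - ticket 4 (Export error): agent_id=NULL, no match -> dropped
  - ticket 5 (Missing icon): agent_id=2 -> matches Tina
  - ticket 6 (Timeout error): agent_id=1 -> matches Sam
  - ticket 7 (Bad redirect): agent_id=2 -> matches Tina
  - ticket 8 (Slow page load): agent_id=2 -> matches Tina
  - ticket 9 (Memory leak): agent_id=3 -> matches Rosa
So 1 of 9 rows is dropped.

SQL:
SELECT a.title, b.name AS agent
FROM tickets a
INNER JOIN agents b ON a.agent_id = b.id

Result:
title          | agent
---------------+------
Race condition | Tina 
Wrong total    | Tina 
Wrong timezone | Sam  
Missing icon   | Tina 
Timeout error  | Sam  
Bad redirect   | Tina 
Slow page load | Tina 
Memory leak    | Rosa 


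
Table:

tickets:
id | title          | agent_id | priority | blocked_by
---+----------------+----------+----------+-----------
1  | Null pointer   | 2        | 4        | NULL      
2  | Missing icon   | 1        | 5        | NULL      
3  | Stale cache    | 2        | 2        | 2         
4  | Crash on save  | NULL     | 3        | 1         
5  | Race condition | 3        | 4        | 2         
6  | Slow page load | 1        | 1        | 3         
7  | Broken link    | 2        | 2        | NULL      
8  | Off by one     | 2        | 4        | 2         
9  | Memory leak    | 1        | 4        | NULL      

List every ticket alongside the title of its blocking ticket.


This is a self-join: tickets is joined to a second copy of itself, matching each row's blocked_by to another row's id. Use LEFT JOIN so rows with blocked_by=NULL are kept.
  - ticket 1 (Null pointer): blocked_by=NULL -> NULL
  - ticket 2 (Missing icon): blocked_by=NULL -> NULL
  - ticket 3 (Stale cache): blocked_by=2 -> Missing icon
  - ticket 4 (Crash on save): blocked_by=1 -> Null pointer
  - ticket 5 (Race condition): blocked_by=2 -> Missing icon
  - ticket 6 (Slow page load): blocked_by=3 -> Stale cache
  - ticket 7 (Broken link): blocked_by=NULL -> NULL
  - ticket 8 (Off by one): blocked_by=2 -> Missing icon
  - ticket 9 (Memory leak): blocked_by=NULL -> NULL

SQL:
SELECT a.title AS item, b.title AS blocked_by
FROM tickets a
LEFT JOIN tickets b ON a.blocked_by = b.id

Result:
item           | blocked_by  
---------------+-------------
Null pointer   | NULL        
Missing icon   | NULL        
Stale cache    | Missing icon
Crash on save  | Null pointer
Race condition | Missing icon
Slow page load | Stale cache 
Broken link    | NULL        
Off by one     | Missing icon
Memory leak    | NULL        


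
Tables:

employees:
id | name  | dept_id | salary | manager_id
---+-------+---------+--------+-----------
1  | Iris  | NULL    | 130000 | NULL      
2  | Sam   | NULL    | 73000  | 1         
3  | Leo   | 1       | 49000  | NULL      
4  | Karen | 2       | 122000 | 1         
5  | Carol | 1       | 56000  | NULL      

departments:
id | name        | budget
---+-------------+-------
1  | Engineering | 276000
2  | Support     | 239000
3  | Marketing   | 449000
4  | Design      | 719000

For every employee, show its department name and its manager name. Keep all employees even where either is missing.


Two LEFT JOINs from the same base table employees: one to departments via dept_id, one to employees itself via manager_id. Both are LEFT so every employee is preserved.
Match against departments:
  - employee 1 (Iris): dept_id=NULL, no match -> kept with NULL
  - employee 2 (Sam): dept_id=NULL, no match -> kept with NULL
  - employee 3 (Leo): dept_id=1 -> matches Engineering
  - employee 4 (Karen): dept_id=2 -> matches Support
  - employee 5 (Carol): dept_id=1 -> matches Engineering
Match against employees (self):
  - employee 1 (Iris): manager_id=NULL -> NULL
  - employee 2 (Sam): manager_id=1 -> Iris
  - employee 3 (Leo): manager_id=NULL -> NULL
  - employee 4 (Karen): manager_id=1 -> Iris
  - employee 5 (Carol): manager_id=NULL -> NULL

SQL:
SELECT a.name, b.name AS department, c.name AS manager
FROM employees a
LEFT JOIN departments b ON a.dept_id = b.id
LEFT JOIN employees c ON a.manager_id = c.id

Result:
name  | department  | manager
------+-------------+--------
Iris  | NULL        | NULL   
Sam   | NULL        | Iris   
Leo   | Engineering | NULL   
Karen | Support     | Iris   
Carol | Engineering | NULL   


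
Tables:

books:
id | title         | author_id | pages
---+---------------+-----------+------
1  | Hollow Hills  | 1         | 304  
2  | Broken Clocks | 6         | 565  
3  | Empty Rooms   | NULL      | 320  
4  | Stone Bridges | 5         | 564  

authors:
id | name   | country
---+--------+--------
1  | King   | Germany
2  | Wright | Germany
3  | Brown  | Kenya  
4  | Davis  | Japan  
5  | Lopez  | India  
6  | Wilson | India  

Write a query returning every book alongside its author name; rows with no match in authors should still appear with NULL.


LEFT JOIN keeps every row from books (the left table); where author_id has no match in authors, the author columns become NULL. Walk through each book:
  - book 1 (Hollow Hills): author_id=1 -> matches King
  - book 2 (Broken Clocks): author_id=6 -> matches Wilson
  - book 3 (Empty Rooms): author_id=NULL, no match -> kept with NULL
  - book 4 (Stone Bridges): author_id=5 -> matches Lopez
All 4 rows appear; 1 has NULL author.

SQL:
SELECT a.title, b.name AS author
FROM books a
LEFT JOIN authors b ON a.author_id = b.id

Result:
title         | author
--------------+-------
Hollow Hills  | King  
Broken Clocks | Wilson
Empty Rooms   | NULL  
Stone Bridges | Lopez 


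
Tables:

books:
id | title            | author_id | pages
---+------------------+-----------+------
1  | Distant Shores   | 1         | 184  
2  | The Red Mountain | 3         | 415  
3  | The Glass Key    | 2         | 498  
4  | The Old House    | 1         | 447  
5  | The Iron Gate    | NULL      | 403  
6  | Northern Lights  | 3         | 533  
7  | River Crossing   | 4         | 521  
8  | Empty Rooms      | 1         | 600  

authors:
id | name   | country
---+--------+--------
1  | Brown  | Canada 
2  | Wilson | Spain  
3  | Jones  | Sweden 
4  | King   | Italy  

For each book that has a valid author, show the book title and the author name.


INNER JOIN keeps only books rows whose author_id matches an id in authors. Walk through each book:
  - book 1 (Distant Shores): author_id=1 -> matches Brown
  - book 2 (The Red Mountain): author_id=3 -> matches Jones
  - book 3 (The Glass Key): author_id=2 -> matches Wilson
  - book 4 (The Old House): author_id=1 -> matches Brown
  - book 5 (The Iron Gate): author_id=NULL, no match -> dropped
  - book 6 (Northern Lights): author_id=3 -> matches Jones
  - book 7 (River Crossing): author_id=4 -> matches King
  - book 8 (Empty Rooms): author_id=1 -> matches Brown
So 1 of 8 rows is dropped.

SQL:
SELECT a.title, b.name AS author
FROM books a
INNER JOIN authors b ON a.author_id = b.id

Result:
title            | author
-----------------+-------
Distant Shores   | Brown 
The Red Mountain | Jones 
The Glass Key    | Wilson
The Old House    | Brown 
Northern Lights  | Jones 
River Crossing   | King  
Empty Rooms      | Brown 


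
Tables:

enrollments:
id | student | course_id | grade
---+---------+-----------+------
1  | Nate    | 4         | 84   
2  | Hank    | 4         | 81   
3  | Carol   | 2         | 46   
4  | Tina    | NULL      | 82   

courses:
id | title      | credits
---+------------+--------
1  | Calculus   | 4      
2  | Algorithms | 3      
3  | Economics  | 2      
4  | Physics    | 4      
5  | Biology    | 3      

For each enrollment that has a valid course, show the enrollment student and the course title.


INNER JOIN keeps only enrollments rows whose course_id matches an id in courses. Walk through each enrollment:
  - enrollment 1 (Nate): course_id=4 -> matches Physics
  - enrollment 2 (Hank): course_id=4 -> matches Physics
  - enrollment 3 (Carol): course_id=2 -> matches Algorithms
  - enrollment 4 (Tina): course_id=NULL, no match -> dropped
So 1 of 4 rows is dropped.

SQL:
SELECT a.student, b.title AS course
FROM enrollments a
INNER JOIN courses b ON a.course_id = b.id

Result:
student | course    
--------+-----------
Nate    | Physics   
Hank    | Physics   
Carol   | Algorithms


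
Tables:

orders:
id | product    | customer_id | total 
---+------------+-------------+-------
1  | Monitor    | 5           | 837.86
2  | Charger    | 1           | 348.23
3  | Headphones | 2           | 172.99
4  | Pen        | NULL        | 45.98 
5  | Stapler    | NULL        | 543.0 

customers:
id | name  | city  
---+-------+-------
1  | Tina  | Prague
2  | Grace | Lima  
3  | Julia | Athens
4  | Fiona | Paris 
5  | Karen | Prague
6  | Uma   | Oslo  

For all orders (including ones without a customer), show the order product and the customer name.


LEFT JOIN keeps every row from orders (the left table); where customer_id has no match in customers, the customer columns become NULL. Walk through each order:
  - order 1 (Monitor): customer_id=5 -> matches Karen
  - order 2 (Charger): customer_id=1 -> matches Tina
  - order 3 (Headphones): customer_id=2 -> matches Grace
  - order 4 (Pen): customer_id=NULL, no match -> kept with NULL
  - order 5 (Stapler): customer_id=NULL, no match -> kept with NULL
All 5 rows appear; 2 have NULL customer.

SQL:
SELECT a.product, b.name AS customer
FROM orders a
LEFT JOIN customers b ON a.customer_id = b.id

Result:
product    | customer
-----------+---------
Monitor    | Karen   
Charger    | Tina    
Headphones | Grace   
Pen        | NULL    
Stapler    | NULL    


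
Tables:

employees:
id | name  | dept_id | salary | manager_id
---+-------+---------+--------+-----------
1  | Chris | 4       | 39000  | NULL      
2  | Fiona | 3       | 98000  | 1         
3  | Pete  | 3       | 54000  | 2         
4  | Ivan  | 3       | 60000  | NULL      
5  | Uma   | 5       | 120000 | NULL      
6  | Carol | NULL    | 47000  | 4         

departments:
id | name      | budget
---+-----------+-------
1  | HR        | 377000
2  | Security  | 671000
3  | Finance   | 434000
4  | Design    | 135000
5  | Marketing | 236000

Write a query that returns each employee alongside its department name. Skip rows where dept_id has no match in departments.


INNER JOIN keeps only employees rows whose dept_id matches an id in departments. Walk through each employee:
  - employee 1 (Chris): dept_id=4 -> matches Design
  - employee 2 (Fiona): dept_id=3 -> matches Finance
  - employee 3 (Pete): dept_id=3 -> matches Finance
  - employee 4 (Ivan): dept_id=3 -> matches Finance
  - employee 5 (Uma): dept_id=5 -> matches Marketing
  - employee 6 (Carol): dept_id=NULL, no match -> dropped
So 1 of 6 rows is dropped.

SQL:
SELECT a.name, b.name AS department
FROM employees a
INNER JOIN departments b ON a.dept_id = b.id

Result:
name  | department
------+-----------
Chris | Design    
Fiona | Finance   
Pete  | Finance   
Ivan  | Finance   
Uma   | Marketing 


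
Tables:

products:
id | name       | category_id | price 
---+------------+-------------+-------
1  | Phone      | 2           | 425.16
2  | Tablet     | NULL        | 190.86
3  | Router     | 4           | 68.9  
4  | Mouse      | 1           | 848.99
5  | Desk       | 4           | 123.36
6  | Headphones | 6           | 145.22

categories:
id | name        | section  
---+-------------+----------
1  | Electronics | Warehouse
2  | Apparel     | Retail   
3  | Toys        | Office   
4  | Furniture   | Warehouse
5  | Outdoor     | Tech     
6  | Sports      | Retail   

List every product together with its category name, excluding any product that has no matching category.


INNER JOIN keeps only products rows whose category_id matches an id in categories. Walk through each product:
  - product 1 (Phone): category_id=2 -> matches Apparel
  - product 2 (Tablet): category_id=NULL, no match -> dropped
  - product 3 (Router): category_id=4 -> matches Furniture
  - product 4 (Mouse): category_id=1 -> matches Electronics
  - product 5 (Desk): category_id=4 -> matches Furniture
  - product 6 (Headphones): category_id=6 -> matches Sports
So 1 of 6 rows is dropped.

SQL:
SELECT a.name, b.name AS category
FROM products a
INNER JOIN categories b ON a.category_id = b.id

Result:
name       | category   
-----------+------------
Phone      | Apparel    
Router     | Furniture  
Mouse      | Electronics
Desk       | Furniture  
Headphones | Sports     


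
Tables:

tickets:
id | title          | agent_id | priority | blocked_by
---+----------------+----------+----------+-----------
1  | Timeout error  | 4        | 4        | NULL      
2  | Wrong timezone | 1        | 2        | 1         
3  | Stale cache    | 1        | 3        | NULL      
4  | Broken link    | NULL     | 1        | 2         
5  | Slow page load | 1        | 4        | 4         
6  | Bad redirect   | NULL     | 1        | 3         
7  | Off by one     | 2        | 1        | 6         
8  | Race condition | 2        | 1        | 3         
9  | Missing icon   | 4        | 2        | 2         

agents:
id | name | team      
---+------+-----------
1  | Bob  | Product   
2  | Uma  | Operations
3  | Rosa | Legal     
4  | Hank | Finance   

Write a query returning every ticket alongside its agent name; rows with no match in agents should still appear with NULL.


LEFT JOIN keeps every row from tickets (the left table); where agent_id has no match in agents, the agent columns become NULL. Walk through each ticket:
  - ticket 1 (Timeout error): agent_id=4 -> matches Hank
  - ticket 2 (Wrong timezone): agent_id=1 -> matches Bob
  - ticket 3 (Stale cache): agent_id=1 -> matches Bob
  - ticket 4 (Broken link): agent_id=NULL, no match -> kept with NULL
  - ticket 5 (Slow page load): agent_id=1 -> matches Bob
  - ticket 6 (Bad redirect): agent_id=NULL, no match -> kept with NULL
  - ticket 7 (Off by one): agent_id=2 -> matches Uma
  - ticket 8 (Race condition): agent_id=2 -> matches Uma
  - ticket 9 (Missing icon): agent_id=4 -> matches Hank
All 9 rows appear; 2 have NULL agent.

SQL:
SELECT a.title, b.name AS agent
FROM tickets a
LEFT JOIN agents b ON a.agent_id = b.id

Result:
title          | agent
---------------+------
Timeout error  | Hank 
Wrong timezone | Bob  
Stale cache    | Bob  
Broken link    | NULL 
Slow page load | Bob  
Bad redirect   | NULL 
Off by one     | Uma  
Race condition | Uma  
Missing icon   | Hank 
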